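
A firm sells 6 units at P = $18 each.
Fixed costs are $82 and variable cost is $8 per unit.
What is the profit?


Total Revenue = P * Q = 18 * 6 = $108
Total Cost = FC + VC*Q = 82 + 8*6 = $130
Profit = TR - TC = 108 - 130 = $-22

$-22


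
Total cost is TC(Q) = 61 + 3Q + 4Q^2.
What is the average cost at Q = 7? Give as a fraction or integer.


TC(7) = 61 + 3*7 + 4*7^2
TC(7) = 61 + 21 + 196 = 278
AC = TC/Q = 278/7 = 278/7

278/7


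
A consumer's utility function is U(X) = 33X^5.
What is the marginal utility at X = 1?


MU = dU/dX = 33*5*X^(5-1)
MU = 165*X^4
At X = 1:
MU = 165 * 1^4
MU = 165 * 1 = 165

165


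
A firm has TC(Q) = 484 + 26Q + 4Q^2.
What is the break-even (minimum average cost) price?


AC(Q) = 484/Q + 26 + 4Q
To minimize: dAC/dQ = -484/Q^2 + 4 = 0
Q^2 = 484/4 = 121
Q* = 11
Min AC = 484/11 + 26 + 4*11
Min AC = 44 + 26 + 44 = 114

114


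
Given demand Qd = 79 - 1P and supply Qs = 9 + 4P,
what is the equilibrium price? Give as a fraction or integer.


At equilibrium, Qd = Qs.
79 - 1P = 9 + 4P
79 - 9 = 1P + 4P
70 = 5P
P* = 70/5 = 14

14


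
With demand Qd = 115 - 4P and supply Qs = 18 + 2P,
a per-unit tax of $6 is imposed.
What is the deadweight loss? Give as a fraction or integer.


Pre-tax equilibrium quantity: Q* = 151/3
Post-tax equilibrium quantity: Q_tax = 127/3
Reduction in quantity: Q* - Q_tax = 8
DWL = (1/2) * tax * (Q* - Q_tax)
DWL = (1/2) * 6 * 8 = 24

24


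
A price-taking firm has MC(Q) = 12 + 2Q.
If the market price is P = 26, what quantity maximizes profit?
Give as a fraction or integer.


In perfect competition, profit is maximized where P = MC.
26 = 12 + 2Q
14 = 2Q
Q* = 14/2 = 7

7


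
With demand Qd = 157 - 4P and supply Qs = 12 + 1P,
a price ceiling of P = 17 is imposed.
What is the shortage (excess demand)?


At P = 17:
Qd = 157 - 4*17 = 89
Qs = 12 + 1*17 = 29
Shortage = Qd - Qs = 89 - 29 = 60

60


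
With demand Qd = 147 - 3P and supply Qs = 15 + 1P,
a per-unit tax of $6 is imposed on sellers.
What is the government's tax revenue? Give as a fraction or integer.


With tax on sellers, new supply: Qs' = 15 + 1(P - 6)
= 9 + 1P
New equilibrium quantity:
Q_new = 87/2
Tax revenue = tax * Q_new = 6 * 87/2 = 261

261


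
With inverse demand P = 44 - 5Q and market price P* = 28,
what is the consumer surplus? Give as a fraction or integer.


Maximum willingness to pay (at Q=0): P_max = 44
Quantity demanded at P* = 28:
Q* = (44 - 28)/5 = 16/5
CS = (1/2) * Q* * (P_max - P*)
CS = (1/2) * 16/5 * (44 - 28)
CS = (1/2) * 16/5 * 16 = 128/5

128/5


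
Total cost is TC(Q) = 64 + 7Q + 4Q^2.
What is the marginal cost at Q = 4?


MC = dTC/dQ = 7 + 2*4*Q
At Q = 4:
MC = 7 + 8*4
MC = 7 + 32 = 39

39


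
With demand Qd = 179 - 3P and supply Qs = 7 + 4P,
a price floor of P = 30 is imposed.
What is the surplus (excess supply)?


At P = 30:
Qd = 179 - 3*30 = 89
Qs = 7 + 4*30 = 127
Surplus = Qs - Qd = 127 - 89 = 38

38


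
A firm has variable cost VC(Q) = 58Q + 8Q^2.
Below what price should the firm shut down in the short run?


AVC(Q) = VC(Q)/Q = 58 + 8Q
AVC is increasing in Q, so minimum AVC is at Q -> 0+.
Min AVC = 58
The firm should shut down if P < 58.

58


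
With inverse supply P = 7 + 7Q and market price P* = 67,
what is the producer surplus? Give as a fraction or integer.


Minimum supply price (at Q=0): P_min = 7
Quantity supplied at P* = 67:
Q* = (67 - 7)/7 = 60/7
PS = (1/2) * Q* * (P* - P_min)
PS = (1/2) * 60/7 * (67 - 7)
PS = (1/2) * 60/7 * 60 = 1800/7

1800/7


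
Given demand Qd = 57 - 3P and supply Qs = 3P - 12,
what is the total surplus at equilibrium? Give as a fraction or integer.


Find equilibrium: 57 - 3P = 3P - 12
57 + 12 = 6P
P* = 69/6 = 23/2
Q* = 3*23/2 - 12 = 45/2
Inverse demand: P = 19 - Q/3, so P_max = 19
Inverse supply: P = 4 + Q/3, so P_min = 4
CS = (1/2) * 45/2 * (19 - 23/2) = 675/8
PS = (1/2) * 45/2 * (23/2 - 4) = 675/8
TS = CS + PS = 675/8 + 675/8 = 675/4

675/4


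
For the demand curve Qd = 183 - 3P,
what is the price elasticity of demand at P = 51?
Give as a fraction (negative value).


dQ/dP = -3
At P = 51: Q = 183 - 3*51 = 30
E = (dQ/dP)(P/Q) = (-3)(51/30) = -51/10

-51/10


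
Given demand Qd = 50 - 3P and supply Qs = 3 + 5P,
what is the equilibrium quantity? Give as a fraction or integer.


First find equilibrium price:
50 - 3P = 3 + 5P
P* = 47/8 = 47/8
Then substitute into demand:
Q* = 50 - 3 * 47/8 = 259/8

259/8


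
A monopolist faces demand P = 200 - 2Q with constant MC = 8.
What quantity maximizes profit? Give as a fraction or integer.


TR = P*Q = (200 - 2Q)Q = 200Q - 2Q^2
MR = dTR/dQ = 200 - 4Q
Set MR = MC:
200 - 4Q = 8
192 = 4Q
Q* = 192/4 = 48

48


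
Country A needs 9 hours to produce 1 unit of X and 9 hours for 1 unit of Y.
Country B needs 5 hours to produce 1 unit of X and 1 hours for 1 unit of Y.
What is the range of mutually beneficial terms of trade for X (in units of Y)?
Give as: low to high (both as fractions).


Opportunity cost of X for Country A = hours_X / hours_Y = 9/9 = 1 units of Y
Opportunity cost of X for Country B = hours_X / hours_Y = 5/1 = 5 units of Y
Terms of trade must be between the two opportunity costs.
Range: 1 to 5

1 to 5


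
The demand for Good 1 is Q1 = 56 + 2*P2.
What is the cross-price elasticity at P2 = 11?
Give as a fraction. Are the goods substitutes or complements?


dQ1/dP2 = 2
At P2 = 11: Q1 = 56 + 2*11 = 78
Exy = (dQ1/dP2)(P2/Q1) = 2 * 11 / 78 = 11/39
Since Exy > 0, the goods are substitutes.

11/39 (substitutes)


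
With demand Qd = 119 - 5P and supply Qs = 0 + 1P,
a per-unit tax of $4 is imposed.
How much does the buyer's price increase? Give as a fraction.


With a per-unit tax, the buyer's price increase depends on relative slopes.
Supply slope: d = 1, Demand slope: b = 5
Buyer's price increase = d * tax / (b + d)
= 1 * 4 / (5 + 1)
= 4 / 6 = 2/3

2/3


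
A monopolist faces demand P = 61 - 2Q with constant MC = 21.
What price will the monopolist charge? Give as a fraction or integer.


MR = 61 - 4Q
Set MR = MC: 61 - 4Q = 21
Q* = 10
Substitute into demand:
P* = 61 - 2*10 = 41

41


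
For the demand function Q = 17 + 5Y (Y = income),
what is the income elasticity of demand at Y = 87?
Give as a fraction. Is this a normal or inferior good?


dQ/dY = 5
At Y = 87: Q = 17 + 5*87 = 452
Ey = (dQ/dY)(Y/Q) = 5 * 87 / 452 = 435/452
Since Ey > 0, this is a normal good.

435/452 (normal good)


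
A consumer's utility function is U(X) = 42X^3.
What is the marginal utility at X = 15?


MU = dU/dX = 42*3*X^(3-1)
MU = 126*X^2
At X = 15:
MU = 126 * 15^2
MU = 126 * 225 = 28350

28350


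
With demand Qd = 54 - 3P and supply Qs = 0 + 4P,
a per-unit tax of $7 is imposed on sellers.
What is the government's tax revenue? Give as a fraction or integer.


With tax on sellers, new supply: Qs' = 0 + 4(P - 7)
= 4P - 28
New equilibrium quantity:
Q_new = 132/7
Tax revenue = tax * Q_new = 7 * 132/7 = 132

132


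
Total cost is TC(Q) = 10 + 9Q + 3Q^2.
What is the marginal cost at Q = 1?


MC = dTC/dQ = 9 + 2*3*Q
At Q = 1:
MC = 9 + 6*1
MC = 9 + 6 = 15

15


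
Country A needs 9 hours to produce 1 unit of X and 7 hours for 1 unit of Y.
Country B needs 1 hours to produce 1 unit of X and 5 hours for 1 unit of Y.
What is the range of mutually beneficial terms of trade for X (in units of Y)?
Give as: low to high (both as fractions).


Opportunity cost of X for Country A = hours_X / hours_Y = 9/7 = 9/7 units of Y
Opportunity cost of X for Country B = hours_X / hours_Y = 1/5 = 1/5 units of Y
Terms of trade must be between the two opportunity costs.
Range: 1/5 to 9/7

1/5 to 9/7


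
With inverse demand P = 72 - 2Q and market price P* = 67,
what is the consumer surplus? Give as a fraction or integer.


Maximum willingness to pay (at Q=0): P_max = 72
Quantity demanded at P* = 67:
Q* = (72 - 67)/2 = 5/2
CS = (1/2) * Q* * (P_max - P*)
CS = (1/2) * 5/2 * (72 - 67)
CS = (1/2) * 5/2 * 5 = 25/4

25/4


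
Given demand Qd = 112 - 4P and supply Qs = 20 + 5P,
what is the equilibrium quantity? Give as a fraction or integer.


First find equilibrium price:
112 - 4P = 20 + 5P
P* = 92/9 = 92/9
Then substitute into demand:
Q* = 112 - 4 * 92/9 = 640/9

640/9


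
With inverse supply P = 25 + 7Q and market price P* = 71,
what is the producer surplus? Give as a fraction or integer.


Minimum supply price (at Q=0): P_min = 25
Quantity supplied at P* = 71:
Q* = (71 - 25)/7 = 46/7
PS = (1/2) * Q* * (P* - P_min)
PS = (1/2) * 46/7 * (71 - 25)
PS = (1/2) * 46/7 * 46 = 1058/7

1058/7


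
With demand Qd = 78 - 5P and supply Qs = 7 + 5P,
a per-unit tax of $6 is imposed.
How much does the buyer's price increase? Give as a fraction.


With a per-unit tax, the buyer's price increase depends on relative slopes.
Supply slope: d = 5, Demand slope: b = 5
Buyer's price increase = d * tax / (b + d)
= 5 * 6 / (5 + 5)
= 30 / 10 = 3

3


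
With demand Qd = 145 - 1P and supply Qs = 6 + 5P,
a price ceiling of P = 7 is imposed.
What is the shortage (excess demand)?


At P = 7:
Qd = 145 - 1*7 = 138
Qs = 6 + 5*7 = 41
Shortage = Qd - Qs = 138 - 41 = 97

97


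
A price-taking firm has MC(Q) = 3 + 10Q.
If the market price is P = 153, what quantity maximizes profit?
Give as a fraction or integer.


In perfect competition, profit is maximized where P = MC.
153 = 3 + 10Q
150 = 10Q
Q* = 150/10 = 15

15


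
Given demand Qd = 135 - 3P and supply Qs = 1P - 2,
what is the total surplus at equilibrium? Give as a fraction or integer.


Find equilibrium: 135 - 3P = 1P - 2
135 + 2 = 4P
P* = 137/4 = 137/4
Q* = 1*137/4 - 2 = 129/4
Inverse demand: P = 45 - Q/3, so P_max = 45
Inverse supply: P = 2 + Q/1, so P_min = 2
CS = (1/2) * 129/4 * (45 - 137/4) = 5547/32
PS = (1/2) * 129/4 * (137/4 - 2) = 16641/32
TS = CS + PS = 5547/32 + 16641/32 = 5547/8

5547/8


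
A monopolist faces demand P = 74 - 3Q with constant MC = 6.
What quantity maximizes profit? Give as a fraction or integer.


TR = P*Q = (74 - 3Q)Q = 74Q - 3Q^2
MR = dTR/dQ = 74 - 6Q
Set MR = MC:
74 - 6Q = 6
68 = 6Q
Q* = 68/6 = 34/3

34/3


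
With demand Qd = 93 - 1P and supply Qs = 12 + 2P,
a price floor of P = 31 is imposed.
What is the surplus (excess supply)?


At P = 31:
Qd = 93 - 1*31 = 62
Qs = 12 + 2*31 = 74
Surplus = Qs - Qd = 74 - 62 = 12

12


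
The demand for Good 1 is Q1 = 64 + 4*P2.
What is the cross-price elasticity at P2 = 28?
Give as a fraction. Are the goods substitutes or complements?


dQ1/dP2 = 4
At P2 = 28: Q1 = 64 + 4*28 = 176
Exy = (dQ1/dP2)(P2/Q1) = 4 * 28 / 176 = 7/11
Since Exy > 0, the goods are substitutes.

7/11 (substitutes)


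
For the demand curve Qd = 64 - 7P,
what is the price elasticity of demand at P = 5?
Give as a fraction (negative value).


dQ/dP = -7
At P = 5: Q = 64 - 7*5 = 29
E = (dQ/dP)(P/Q) = (-7)(5/29) = -35/29

-35/29


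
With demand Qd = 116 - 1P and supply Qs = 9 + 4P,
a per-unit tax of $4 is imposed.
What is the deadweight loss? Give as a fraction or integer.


Pre-tax equilibrium quantity: Q* = 473/5
Post-tax equilibrium quantity: Q_tax = 457/5
Reduction in quantity: Q* - Q_tax = 16/5
DWL = (1/2) * tax * (Q* - Q_tax)
DWL = (1/2) * 4 * 16/5 = 32/5

32/5


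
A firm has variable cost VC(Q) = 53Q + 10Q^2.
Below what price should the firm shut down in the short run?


AVC(Q) = VC(Q)/Q = 53 + 10Q
AVC is increasing in Q, so minimum AVC is at Q -> 0+.
Min AVC = 53
The firm should shut down if P < 53.

53


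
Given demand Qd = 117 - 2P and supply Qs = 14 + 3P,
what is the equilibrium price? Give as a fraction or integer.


At equilibrium, Qd = Qs.
117 - 2P = 14 + 3P
117 - 14 = 2P + 3P
103 = 5P
P* = 103/5 = 103/5

103/5


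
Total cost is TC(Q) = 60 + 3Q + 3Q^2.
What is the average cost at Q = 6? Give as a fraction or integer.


TC(6) = 60 + 3*6 + 3*6^2
TC(6) = 60 + 18 + 108 = 186
AC = TC/Q = 186/6 = 31

31


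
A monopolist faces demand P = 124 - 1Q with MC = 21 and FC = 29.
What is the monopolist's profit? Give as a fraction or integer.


MR = MC: 124 - 2Q = 21
Q* = 103/2
P* = 124 - 1*103/2 = 145/2
Profit = (P* - MC)*Q* - FC
= (145/2 - 21)*103/2 - 29
= 103/2*103/2 - 29
= 10609/4 - 29 = 10493/4

10493/4


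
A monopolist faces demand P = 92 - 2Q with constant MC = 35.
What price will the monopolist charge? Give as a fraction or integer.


MR = 92 - 4Q
Set MR = MC: 92 - 4Q = 35
Q* = 57/4
Substitute into demand:
P* = 92 - 2*57/4 = 127/2

127/2


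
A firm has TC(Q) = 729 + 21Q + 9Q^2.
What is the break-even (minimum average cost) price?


AC(Q) = 729/Q + 21 + 9Q
To minimize: dAC/dQ = -729/Q^2 + 9 = 0
Q^2 = 729/9 = 81
Q* = 9
Min AC = 729/9 + 21 + 9*9
Min AC = 81 + 21 + 81 = 183

183


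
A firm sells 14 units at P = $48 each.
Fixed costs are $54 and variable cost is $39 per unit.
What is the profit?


Total Revenue = P * Q = 48 * 14 = $672
Total Cost = FC + VC*Q = 54 + 39*14 = $600
Profit = TR - TC = 672 - 600 = $72

$72


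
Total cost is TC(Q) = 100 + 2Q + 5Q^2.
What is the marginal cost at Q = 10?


MC = dTC/dQ = 2 + 2*5*Q
At Q = 10:
MC = 2 + 10*10
MC = 2 + 100 = 102

102


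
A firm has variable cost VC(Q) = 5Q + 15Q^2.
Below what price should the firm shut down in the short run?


AVC(Q) = VC(Q)/Q = 5 + 15Q
AVC is increasing in Q, so minimum AVC is at Q -> 0+.
Min AVC = 5
The firm should shut down if P < 5.

5


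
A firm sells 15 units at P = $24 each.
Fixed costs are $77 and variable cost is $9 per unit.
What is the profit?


Total Revenue = P * Q = 24 * 15 = $360
Total Cost = FC + VC*Q = 77 + 9*15 = $212
Profit = TR - TC = 360 - 212 = $148

$148


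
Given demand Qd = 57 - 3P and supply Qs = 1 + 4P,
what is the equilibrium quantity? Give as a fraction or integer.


First find equilibrium price:
57 - 3P = 1 + 4P
P* = 56/7 = 8
Then substitute into demand:
Q* = 57 - 3 * 8 = 33

33


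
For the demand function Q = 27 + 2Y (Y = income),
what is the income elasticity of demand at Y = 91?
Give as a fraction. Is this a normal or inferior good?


dQ/dY = 2
At Y = 91: Q = 27 + 2*91 = 209
Ey = (dQ/dY)(Y/Q) = 2 * 91 / 209 = 182/209
Since Ey > 0, this is a normal good.

182/209 (normal good)


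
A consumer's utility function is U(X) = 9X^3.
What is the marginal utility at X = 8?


MU = dU/dX = 9*3*X^(3-1)
MU = 27*X^2
At X = 8:
MU = 27 * 8^2
MU = 27 * 64 = 1728

1728


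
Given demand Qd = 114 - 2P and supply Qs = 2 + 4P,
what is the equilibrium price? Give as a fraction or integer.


At equilibrium, Qd = Qs.
114 - 2P = 2 + 4P
114 - 2 = 2P + 4P
112 = 6P
P* = 112/6 = 56/3

56/3


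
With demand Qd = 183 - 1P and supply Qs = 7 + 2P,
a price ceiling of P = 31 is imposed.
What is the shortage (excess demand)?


At P = 31:
Qd = 183 - 1*31 = 152
Qs = 7 + 2*31 = 69
Shortage = Qd - Qs = 152 - 69 = 83

83


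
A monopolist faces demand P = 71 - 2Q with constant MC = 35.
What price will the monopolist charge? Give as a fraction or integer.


MR = 71 - 4Q
Set MR = MC: 71 - 4Q = 35
Q* = 9
Substitute into demand:
P* = 71 - 2*9 = 53

53


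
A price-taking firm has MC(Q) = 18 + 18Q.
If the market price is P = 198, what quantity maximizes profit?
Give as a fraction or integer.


In perfect competition, profit is maximized where P = MC.
198 = 18 + 18Q
180 = 18Q
Q* = 180/18 = 10

10


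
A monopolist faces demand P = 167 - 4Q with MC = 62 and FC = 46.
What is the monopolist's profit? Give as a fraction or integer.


MR = MC: 167 - 8Q = 62
Q* = 105/8
P* = 167 - 4*105/8 = 229/2
Profit = (P* - MC)*Q* - FC
= (229/2 - 62)*105/8 - 46
= 105/2*105/8 - 46
= 11025/16 - 46 = 10289/16

10289/16


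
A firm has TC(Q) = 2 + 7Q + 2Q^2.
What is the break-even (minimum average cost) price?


AC(Q) = 2/Q + 7 + 2Q
To minimize: dAC/dQ = -2/Q^2 + 2 = 0
Q^2 = 2/2 = 1
Q* = 1
Min AC = 2/1 + 7 + 2*1
Min AC = 2 + 7 + 2 = 11

11


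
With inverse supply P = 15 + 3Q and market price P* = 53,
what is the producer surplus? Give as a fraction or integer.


Minimum supply price (at Q=0): P_min = 15
Quantity supplied at P* = 53:
Q* = (53 - 15)/3 = 38/3
PS = (1/2) * Q* * (P* - P_min)
PS = (1/2) * 38/3 * (53 - 15)
PS = (1/2) * 38/3 * 38 = 722/3

722/3


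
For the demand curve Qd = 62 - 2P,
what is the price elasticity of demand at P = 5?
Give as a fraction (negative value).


dQ/dP = -2
At P = 5: Q = 62 - 2*5 = 52
E = (dQ/dP)(P/Q) = (-2)(5/52) = -5/26

-5/26


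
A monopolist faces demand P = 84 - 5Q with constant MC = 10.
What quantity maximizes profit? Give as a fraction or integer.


TR = P*Q = (84 - 5Q)Q = 84Q - 5Q^2
MR = dTR/dQ = 84 - 10Q
Set MR = MC:
84 - 10Q = 10
74 = 10Q
Q* = 74/10 = 37/5

37/5


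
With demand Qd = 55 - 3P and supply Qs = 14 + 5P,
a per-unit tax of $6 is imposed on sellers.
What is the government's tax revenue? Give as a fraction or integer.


With tax on sellers, new supply: Qs' = 14 + 5(P - 6)
= 5P - 16
New equilibrium quantity:
Q_new = 227/8
Tax revenue = tax * Q_new = 6 * 227/8 = 681/4

681/4


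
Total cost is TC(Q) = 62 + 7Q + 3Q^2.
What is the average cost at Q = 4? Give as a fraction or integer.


TC(4) = 62 + 7*4 + 3*4^2
TC(4) = 62 + 28 + 48 = 138
AC = TC/Q = 138/4 = 69/2

69/2


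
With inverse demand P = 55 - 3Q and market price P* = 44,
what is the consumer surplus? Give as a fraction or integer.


Maximum willingness to pay (at Q=0): P_max = 55
Quantity demanded at P* = 44:
Q* = (55 - 44)/3 = 11/3
CS = (1/2) * Q* * (P_max - P*)
CS = (1/2) * 11/3 * (55 - 44)
CS = (1/2) * 11/3 * 11 = 121/6

121/6


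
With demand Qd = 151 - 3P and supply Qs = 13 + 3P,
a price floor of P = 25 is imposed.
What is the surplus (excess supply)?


At P = 25:
Qd = 151 - 3*25 = 76
Qs = 13 + 3*25 = 88
Surplus = Qs - Qd = 88 - 76 = 12

12


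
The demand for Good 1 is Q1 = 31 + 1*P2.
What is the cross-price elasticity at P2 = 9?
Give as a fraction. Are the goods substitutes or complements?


dQ1/dP2 = 1
At P2 = 9: Q1 = 31 + 1*9 = 40
Exy = (dQ1/dP2)(P2/Q1) = 1 * 9 / 40 = 9/40
Since Exy > 0, the goods are substitutes.

9/40 (substitutes)


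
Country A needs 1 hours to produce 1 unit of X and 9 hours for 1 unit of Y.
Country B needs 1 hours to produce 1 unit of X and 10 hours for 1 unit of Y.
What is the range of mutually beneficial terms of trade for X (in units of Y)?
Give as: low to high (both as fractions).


Opportunity cost of X for Country A = hours_X / hours_Y = 1/9 = 1/9 units of Y
Opportunity cost of X for Country B = hours_X / hours_Y = 1/10 = 1/10 units of Y
Terms of trade must be between the two opportunity costs.
Range: 1/10 to 1/9

1/10 to 1/9


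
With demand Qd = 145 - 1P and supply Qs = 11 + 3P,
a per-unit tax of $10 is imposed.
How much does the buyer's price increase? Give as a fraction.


With a per-unit tax, the buyer's price increase depends on relative slopes.
Supply slope: d = 3, Demand slope: b = 1
Buyer's price increase = d * tax / (b + d)
= 3 * 10 / (1 + 3)
= 30 / 4 = 15/2

15/2


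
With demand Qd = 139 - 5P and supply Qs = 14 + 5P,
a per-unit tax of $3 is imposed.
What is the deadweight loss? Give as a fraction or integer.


Pre-tax equilibrium quantity: Q* = 153/2
Post-tax equilibrium quantity: Q_tax = 69
Reduction in quantity: Q* - Q_tax = 15/2
DWL = (1/2) * tax * (Q* - Q_tax)
DWL = (1/2) * 3 * 15/2 = 45/4

45/4


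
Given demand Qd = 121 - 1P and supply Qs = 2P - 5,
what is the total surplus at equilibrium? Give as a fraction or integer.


Find equilibrium: 121 - 1P = 2P - 5
121 + 5 = 3P
P* = 126/3 = 42
Q* = 2*42 - 5 = 79
Inverse demand: P = 121 - Q/1, so P_max = 121
Inverse supply: P = 5/2 + Q/2, so P_min = 5/2
CS = (1/2) * 79 * (121 - 42) = 6241/2
PS = (1/2) * 79 * (42 - 5/2) = 6241/4
TS = CS + PS = 6241/2 + 6241/4 = 18723/4

18723/4


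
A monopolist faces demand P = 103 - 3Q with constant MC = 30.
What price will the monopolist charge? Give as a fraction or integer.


MR = 103 - 6Q
Set MR = MC: 103 - 6Q = 30
Q* = 73/6
Substitute into demand:
P* = 103 - 3*73/6 = 133/2

133/2


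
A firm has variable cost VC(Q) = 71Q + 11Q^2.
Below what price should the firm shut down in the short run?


AVC(Q) = VC(Q)/Q = 71 + 11Q
AVC is increasing in Q, so minimum AVC is at Q -> 0+.
Min AVC = 71
The firm should shut down if P < 71.

71


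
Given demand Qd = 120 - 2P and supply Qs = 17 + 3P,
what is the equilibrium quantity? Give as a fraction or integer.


First find equilibrium price:
120 - 2P = 17 + 3P
P* = 103/5 = 103/5
Then substitute into demand:
Q* = 120 - 2 * 103/5 = 394/5

394/5


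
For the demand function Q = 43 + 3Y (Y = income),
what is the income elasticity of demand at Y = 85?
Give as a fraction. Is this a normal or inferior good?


dQ/dY = 3
At Y = 85: Q = 43 + 3*85 = 298
Ey = (dQ/dY)(Y/Q) = 3 * 85 / 298 = 255/298
Since Ey > 0, this is a normal good.

255/298 (normal good)


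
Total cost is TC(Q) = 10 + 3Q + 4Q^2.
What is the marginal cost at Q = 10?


MC = dTC/dQ = 3 + 2*4*Q
At Q = 10:
MC = 3 + 8*10
MC = 3 + 80 = 83

83


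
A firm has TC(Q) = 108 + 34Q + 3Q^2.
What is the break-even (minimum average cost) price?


AC(Q) = 108/Q + 34 + 3Q
To minimize: dAC/dQ = -108/Q^2 + 3 = 0
Q^2 = 108/3 = 36
Q* = 6
Min AC = 108/6 + 34 + 3*6
Min AC = 18 + 34 + 18 = 70

70


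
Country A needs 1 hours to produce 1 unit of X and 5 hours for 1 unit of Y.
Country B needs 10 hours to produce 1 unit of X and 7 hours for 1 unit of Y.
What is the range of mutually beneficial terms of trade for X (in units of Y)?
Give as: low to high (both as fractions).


Opportunity cost of X for Country A = hours_X / hours_Y = 1/5 = 1/5 units of Y
Opportunity cost of X for Country B = hours_X / hours_Y = 10/7 = 10/7 units of Y
Terms of trade must be between the two opportunity costs.
Range: 1/5 to 10/7

1/5 to 10/7


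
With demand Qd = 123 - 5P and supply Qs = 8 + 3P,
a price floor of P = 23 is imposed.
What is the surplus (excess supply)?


At P = 23:
Qd = 123 - 5*23 = 8
Qs = 8 + 3*23 = 77
Surplus = Qs - Qd = 77 - 8 = 69

69


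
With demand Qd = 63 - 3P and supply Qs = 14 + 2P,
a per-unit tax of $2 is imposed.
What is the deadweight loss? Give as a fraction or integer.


Pre-tax equilibrium quantity: Q* = 168/5
Post-tax equilibrium quantity: Q_tax = 156/5
Reduction in quantity: Q* - Q_tax = 12/5
DWL = (1/2) * tax * (Q* - Q_tax)
DWL = (1/2) * 2 * 12/5 = 12/5

12/5


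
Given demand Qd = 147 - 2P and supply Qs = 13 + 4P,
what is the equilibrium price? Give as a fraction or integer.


At equilibrium, Qd = Qs.
147 - 2P = 13 + 4P
147 - 13 = 2P + 4P
134 = 6P
P* = 134/6 = 67/3

67/3


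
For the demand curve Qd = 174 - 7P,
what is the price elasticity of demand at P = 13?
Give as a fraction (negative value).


dQ/dP = -7
At P = 13: Q = 174 - 7*13 = 83
E = (dQ/dP)(P/Q) = (-7)(13/83) = -91/83

-91/83


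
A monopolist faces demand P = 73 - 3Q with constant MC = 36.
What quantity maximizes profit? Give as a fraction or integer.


TR = P*Q = (73 - 3Q)Q = 73Q - 3Q^2
MR = dTR/dQ = 73 - 6Q
Set MR = MC:
73 - 6Q = 36
37 = 6Q
Q* = 37/6 = 37/6

37/6


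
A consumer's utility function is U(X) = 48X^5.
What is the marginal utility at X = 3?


MU = dU/dX = 48*5*X^(5-1)
MU = 240*X^4
At X = 3:
MU = 240 * 3^4
MU = 240 * 81 = 19440

19440


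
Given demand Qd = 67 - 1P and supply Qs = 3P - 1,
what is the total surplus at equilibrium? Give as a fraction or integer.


Find equilibrium: 67 - 1P = 3P - 1
67 + 1 = 4P
P* = 68/4 = 17
Q* = 3*17 - 1 = 50
Inverse demand: P = 67 - Q/1, so P_max = 67
Inverse supply: P = 1/3 + Q/3, so P_min = 1/3
CS = (1/2) * 50 * (67 - 17) = 1250
PS = (1/2) * 50 * (17 - 1/3) = 1250/3
TS = CS + PS = 1250 + 1250/3 = 5000/3

5000/3


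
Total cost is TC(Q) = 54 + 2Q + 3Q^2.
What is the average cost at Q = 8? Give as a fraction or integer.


TC(8) = 54 + 2*8 + 3*8^2
TC(8) = 54 + 16 + 192 = 262
AC = TC/Q = 262/8 = 131/4

131/4


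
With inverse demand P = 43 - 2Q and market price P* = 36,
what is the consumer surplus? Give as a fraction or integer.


Maximum willingness to pay (at Q=0): P_max = 43
Quantity demanded at P* = 36:
Q* = (43 - 36)/2 = 7/2
CS = (1/2) * Q* * (P_max - P*)
CS = (1/2) * 7/2 * (43 - 36)
CS = (1/2) * 7/2 * 7 = 49/4

49/4


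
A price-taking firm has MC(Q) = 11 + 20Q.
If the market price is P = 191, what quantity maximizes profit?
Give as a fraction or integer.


In perfect competition, profit is maximized where P = MC.
191 = 11 + 20Q
180 = 20Q
Q* = 180/20 = 9

9


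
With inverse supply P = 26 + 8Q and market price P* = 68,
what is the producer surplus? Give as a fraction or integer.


Minimum supply price (at Q=0): P_min = 26
Quantity supplied at P* = 68:
Q* = (68 - 26)/8 = 21/4
PS = (1/2) * Q* * (P* - P_min)
PS = (1/2) * 21/4 * (68 - 26)
PS = (1/2) * 21/4 * 42 = 441/4

441/4


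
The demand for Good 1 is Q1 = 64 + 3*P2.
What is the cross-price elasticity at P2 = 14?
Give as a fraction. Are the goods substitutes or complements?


dQ1/dP2 = 3
At P2 = 14: Q1 = 64 + 3*14 = 106
Exy = (dQ1/dP2)(P2/Q1) = 3 * 14 / 106 = 21/53
Since Exy > 0, the goods are substitutes.

21/53 (substitutes)


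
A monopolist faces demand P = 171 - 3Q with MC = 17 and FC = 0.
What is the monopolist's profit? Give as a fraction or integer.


MR = MC: 171 - 6Q = 17
Q* = 77/3
P* = 171 - 3*77/3 = 94
Profit = (P* - MC)*Q* - FC
= (94 - 17)*77/3 - 0
= 77*77/3 - 0
= 5929/3 - 0 = 5929/3

5929/3


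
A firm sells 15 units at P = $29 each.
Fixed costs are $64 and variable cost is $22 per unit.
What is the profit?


Total Revenue = P * Q = 29 * 15 = $435
Total Cost = FC + VC*Q = 64 + 22*15 = $394
Profit = TR - TC = 435 - 394 = $41

$41


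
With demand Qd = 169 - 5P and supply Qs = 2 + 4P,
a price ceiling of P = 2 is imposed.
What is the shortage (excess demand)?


At P = 2:
Qd = 169 - 5*2 = 159
Qs = 2 + 4*2 = 10
Shortage = Qd - Qs = 159 - 10 = 149

149


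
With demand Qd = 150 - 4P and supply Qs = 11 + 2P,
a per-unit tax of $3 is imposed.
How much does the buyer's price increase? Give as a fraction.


With a per-unit tax, the buyer's price increase depends on relative slopes.
Supply slope: d = 2, Demand slope: b = 4
Buyer's price increase = d * tax / (b + d)
= 2 * 3 / (4 + 2)
= 6 / 6 = 1

1


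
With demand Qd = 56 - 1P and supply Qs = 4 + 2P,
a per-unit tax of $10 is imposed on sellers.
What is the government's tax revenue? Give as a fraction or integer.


With tax on sellers, new supply: Qs' = 4 + 2(P - 10)
= 2P - 16
New equilibrium quantity:
Q_new = 32
Tax revenue = tax * Q_new = 10 * 32 = 320

320


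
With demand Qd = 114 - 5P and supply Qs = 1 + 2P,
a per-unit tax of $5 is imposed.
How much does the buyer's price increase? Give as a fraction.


With a per-unit tax, the buyer's price increase depends on relative slopes.
Supply slope: d = 2, Demand slope: b = 5
Buyer's price increase = d * tax / (b + d)
= 2 * 5 / (5 + 2)
= 10 / 7 = 10/7

10/7


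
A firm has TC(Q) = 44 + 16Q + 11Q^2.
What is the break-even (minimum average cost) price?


AC(Q) = 44/Q + 16 + 11Q
To minimize: dAC/dQ = -44/Q^2 + 11 = 0
Q^2 = 44/11 = 4
Q* = 2
Min AC = 44/2 + 16 + 11*2
Min AC = 22 + 16 + 22 = 60

60


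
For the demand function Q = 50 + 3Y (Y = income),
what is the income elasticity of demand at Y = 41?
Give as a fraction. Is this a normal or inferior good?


dQ/dY = 3
At Y = 41: Q = 50 + 3*41 = 173
Ey = (dQ/dY)(Y/Q) = 3 * 41 / 173 = 123/173
Since Ey > 0, this is a normal good.

123/173 (normal good)


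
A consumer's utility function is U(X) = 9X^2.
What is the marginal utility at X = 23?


MU = dU/dX = 9*2*X^(2-1)
MU = 18*X^1
At X = 23:
MU = 18 * 23^1
MU = 18 * 23 = 414

414


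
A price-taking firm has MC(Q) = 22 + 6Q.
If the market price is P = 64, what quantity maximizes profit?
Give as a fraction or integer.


In perfect competition, profit is maximized where P = MC.
64 = 22 + 6Q
42 = 6Q
Q* = 42/6 = 7

7


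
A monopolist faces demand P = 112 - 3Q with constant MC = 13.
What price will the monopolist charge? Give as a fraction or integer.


MR = 112 - 6Q
Set MR = MC: 112 - 6Q = 13
Q* = 33/2
Substitute into demand:
P* = 112 - 3*33/2 = 125/2

125/2


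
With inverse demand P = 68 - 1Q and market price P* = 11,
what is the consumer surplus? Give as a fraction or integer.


Maximum willingness to pay (at Q=0): P_max = 68
Quantity demanded at P* = 11:
Q* = (68 - 11)/1 = 57
CS = (1/2) * Q* * (P_max - P*)
CS = (1/2) * 57 * (68 - 11)
CS = (1/2) * 57 * 57 = 3249/2

3249/2


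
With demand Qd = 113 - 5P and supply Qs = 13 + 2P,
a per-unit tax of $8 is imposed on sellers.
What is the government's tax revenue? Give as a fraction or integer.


With tax on sellers, new supply: Qs' = 13 + 2(P - 8)
= 2P - 3
New equilibrium quantity:
Q_new = 211/7
Tax revenue = tax * Q_new = 8 * 211/7 = 1688/7

1688/7


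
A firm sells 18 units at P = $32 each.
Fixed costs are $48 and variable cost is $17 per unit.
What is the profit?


Total Revenue = P * Q = 32 * 18 = $576
Total Cost = FC + VC*Q = 48 + 17*18 = $354
Profit = TR - TC = 576 - 354 = $222

$222


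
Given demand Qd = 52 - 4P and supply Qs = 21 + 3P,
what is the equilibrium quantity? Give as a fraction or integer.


First find equilibrium price:
52 - 4P = 21 + 3P
P* = 31/7 = 31/7
Then substitute into demand:
Q* = 52 - 4 * 31/7 = 240/7

240/7


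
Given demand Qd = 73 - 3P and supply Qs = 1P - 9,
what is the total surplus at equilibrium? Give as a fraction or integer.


Find equilibrium: 73 - 3P = 1P - 9
73 + 9 = 4P
P* = 82/4 = 41/2
Q* = 1*41/2 - 9 = 23/2
Inverse demand: P = 73/3 - Q/3, so P_max = 73/3
Inverse supply: P = 9 + Q/1, so P_min = 9
CS = (1/2) * 23/2 * (73/3 - 41/2) = 529/24
PS = (1/2) * 23/2 * (41/2 - 9) = 529/8
TS = CS + PS = 529/24 + 529/8 = 529/6

529/6


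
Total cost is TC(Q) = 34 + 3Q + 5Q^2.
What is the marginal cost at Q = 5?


MC = dTC/dQ = 3 + 2*5*Q
At Q = 5:
MC = 3 + 10*5
MC = 3 + 50 = 53

53


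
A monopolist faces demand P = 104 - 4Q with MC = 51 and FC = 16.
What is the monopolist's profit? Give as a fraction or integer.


MR = MC: 104 - 8Q = 51
Q* = 53/8
P* = 104 - 4*53/8 = 155/2
Profit = (P* - MC)*Q* - FC
= (155/2 - 51)*53/8 - 16
= 53/2*53/8 - 16
= 2809/16 - 16 = 2553/16

2553/16


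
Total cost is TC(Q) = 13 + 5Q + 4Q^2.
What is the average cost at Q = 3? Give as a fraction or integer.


TC(3) = 13 + 5*3 + 4*3^2
TC(3) = 13 + 15 + 36 = 64
AC = TC/Q = 64/3 = 64/3

64/3


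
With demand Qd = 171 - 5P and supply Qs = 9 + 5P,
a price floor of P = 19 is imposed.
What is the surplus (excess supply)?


At P = 19:
Qd = 171 - 5*19 = 76
Qs = 9 + 5*19 = 104
Surplus = Qs - Qd = 104 - 76 = 28

28


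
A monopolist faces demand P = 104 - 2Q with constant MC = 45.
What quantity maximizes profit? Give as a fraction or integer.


TR = P*Q = (104 - 2Q)Q = 104Q - 2Q^2
MR = dTR/dQ = 104 - 4Q
Set MR = MC:
104 - 4Q = 45
59 = 4Q
Q* = 59/4 = 59/4

59/4


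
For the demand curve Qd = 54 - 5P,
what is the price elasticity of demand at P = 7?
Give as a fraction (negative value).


dQ/dP = -5
At P = 7: Q = 54 - 5*7 = 19
E = (dQ/dP)(P/Q) = (-5)(7/19) = -35/19

-35/19


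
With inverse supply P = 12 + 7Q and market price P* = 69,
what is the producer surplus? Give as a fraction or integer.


Minimum supply price (at Q=0): P_min = 12
Quantity supplied at P* = 69:
Q* = (69 - 12)/7 = 57/7
PS = (1/2) * Q* * (P* - P_min)
PS = (1/2) * 57/7 * (69 - 12)
PS = (1/2) * 57/7 * 57 = 3249/14

3249/14


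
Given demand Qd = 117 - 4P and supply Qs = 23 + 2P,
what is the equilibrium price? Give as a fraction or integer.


At equilibrium, Qd = Qs.
117 - 4P = 23 + 2P
117 - 23 = 4P + 2P
94 = 6P
P* = 94/6 = 47/3

47/3


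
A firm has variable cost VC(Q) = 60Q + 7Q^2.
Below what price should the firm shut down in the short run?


AVC(Q) = VC(Q)/Q = 60 + 7Q
AVC is increasing in Q, so minimum AVC is at Q -> 0+.
Min AVC = 60
The firm should shut down if P < 60.

60


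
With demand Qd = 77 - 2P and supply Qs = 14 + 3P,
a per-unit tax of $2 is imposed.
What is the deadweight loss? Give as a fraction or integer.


Pre-tax equilibrium quantity: Q* = 259/5
Post-tax equilibrium quantity: Q_tax = 247/5
Reduction in quantity: Q* - Q_tax = 12/5
DWL = (1/2) * tax * (Q* - Q_tax)
DWL = (1/2) * 2 * 12/5 = 12/5

12/5


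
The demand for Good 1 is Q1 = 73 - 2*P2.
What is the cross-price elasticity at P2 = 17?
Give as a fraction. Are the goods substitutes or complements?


dQ1/dP2 = -2
At P2 = 17: Q1 = 73 - 2*17 = 39
Exy = (dQ1/dP2)(P2/Q1) = -2 * 17 / 39 = -34/39
Since Exy < 0, the goods are complements.

-34/39 (complements)


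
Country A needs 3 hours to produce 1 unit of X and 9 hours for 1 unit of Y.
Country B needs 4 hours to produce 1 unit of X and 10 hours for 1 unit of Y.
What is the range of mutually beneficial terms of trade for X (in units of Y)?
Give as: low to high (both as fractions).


Opportunity cost of X for Country A = hours_X / hours_Y = 3/9 = 1/3 units of Y
Opportunity cost of X for Country B = hours_X / hours_Y = 4/10 = 2/5 units of Y
Terms of trade must be between the two opportunity costs.
Range: 1/3 to 2/5

1/3 to 2/5


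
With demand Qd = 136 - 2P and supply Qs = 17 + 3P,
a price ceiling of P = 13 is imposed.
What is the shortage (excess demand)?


At P = 13:
Qd = 136 - 2*13 = 110
Qs = 17 + 3*13 = 56
Shortage = Qd - Qs = 110 - 56 = 54

54


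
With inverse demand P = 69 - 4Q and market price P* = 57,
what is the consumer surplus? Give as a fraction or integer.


Maximum willingness to pay (at Q=0): P_max = 69
Quantity demanded at P* = 57:
Q* = (69 - 57)/4 = 3
CS = (1/2) * Q* * (P_max - P*)
CS = (1/2) * 3 * (69 - 57)
CS = (1/2) * 3 * 12 = 18

18


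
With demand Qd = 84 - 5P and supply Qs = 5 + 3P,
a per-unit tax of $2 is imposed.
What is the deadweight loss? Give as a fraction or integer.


Pre-tax equilibrium quantity: Q* = 277/8
Post-tax equilibrium quantity: Q_tax = 247/8
Reduction in quantity: Q* - Q_tax = 15/4
DWL = (1/2) * tax * (Q* - Q_tax)
DWL = (1/2) * 2 * 15/4 = 15/4

15/4


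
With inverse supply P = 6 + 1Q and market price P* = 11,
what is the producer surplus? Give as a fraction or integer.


Minimum supply price (at Q=0): P_min = 6
Quantity supplied at P* = 11:
Q* = (11 - 6)/1 = 5
PS = (1/2) * Q* * (P* - P_min)
PS = (1/2) * 5 * (11 - 6)
PS = (1/2) * 5 * 5 = 25/2

25/2


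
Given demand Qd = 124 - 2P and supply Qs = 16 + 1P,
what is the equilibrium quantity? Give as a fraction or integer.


First find equilibrium price:
124 - 2P = 16 + 1P
P* = 108/3 = 36
Then substitute into demand:
Q* = 124 - 2 * 36 = 52

52


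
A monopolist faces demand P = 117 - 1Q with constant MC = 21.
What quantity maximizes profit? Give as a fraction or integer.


TR = P*Q = (117 - 1Q)Q = 117Q - 1Q^2
MR = dTR/dQ = 117 - 2Q
Set MR = MC:
117 - 2Q = 21
96 = 2Q
Q* = 96/2 = 48

48


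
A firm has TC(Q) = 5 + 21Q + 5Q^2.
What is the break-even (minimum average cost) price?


AC(Q) = 5/Q + 21 + 5Q
To minimize: dAC/dQ = -5/Q^2 + 5 = 0
Q^2 = 5/5 = 1
Q* = 1
Min AC = 5/1 + 21 + 5*1
Min AC = 5 + 21 + 5 = 31

31


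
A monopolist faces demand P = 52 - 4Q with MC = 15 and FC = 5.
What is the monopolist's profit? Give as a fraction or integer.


MR = MC: 52 - 8Q = 15
Q* = 37/8
P* = 52 - 4*37/8 = 67/2
Profit = (P* - MC)*Q* - FC
= (67/2 - 15)*37/8 - 5
= 37/2*37/8 - 5
= 1369/16 - 5 = 1289/16

1289/16


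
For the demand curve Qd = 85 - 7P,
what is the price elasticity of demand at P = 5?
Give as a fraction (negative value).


dQ/dP = -7
At P = 5: Q = 85 - 7*5 = 50
E = (dQ/dP)(P/Q) = (-7)(5/50) = -7/10

-7/10


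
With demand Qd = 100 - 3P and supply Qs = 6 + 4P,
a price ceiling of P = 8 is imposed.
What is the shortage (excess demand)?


At P = 8:
Qd = 100 - 3*8 = 76
Qs = 6 + 4*8 = 38
Shortage = Qd - Qs = 76 - 38 = 38

38


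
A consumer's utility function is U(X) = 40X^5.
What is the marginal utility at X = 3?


MU = dU/dX = 40*5*X^(5-1)
MU = 200*X^4
At X = 3:
MU = 200 * 3^4
MU = 200 * 81 = 16200

16200


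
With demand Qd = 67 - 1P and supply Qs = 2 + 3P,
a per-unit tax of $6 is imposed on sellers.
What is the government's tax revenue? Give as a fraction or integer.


With tax on sellers, new supply: Qs' = 2 + 3(P - 6)
= 3P - 16
New equilibrium quantity:
Q_new = 185/4
Tax revenue = tax * Q_new = 6 * 185/4 = 555/2

555/2


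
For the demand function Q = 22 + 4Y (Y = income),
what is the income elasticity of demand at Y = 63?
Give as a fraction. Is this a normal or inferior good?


dQ/dY = 4
At Y = 63: Q = 22 + 4*63 = 274
Ey = (dQ/dY)(Y/Q) = 4 * 63 / 274 = 126/137
Since Ey > 0, this is a normal good.

126/137 (normal good)


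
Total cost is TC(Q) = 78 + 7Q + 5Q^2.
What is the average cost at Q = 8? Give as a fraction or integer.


TC(8) = 78 + 7*8 + 5*8^2
TC(8) = 78 + 56 + 320 = 454
AC = TC/Q = 454/8 = 227/4

227/4


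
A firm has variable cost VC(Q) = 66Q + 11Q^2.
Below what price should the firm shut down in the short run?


AVC(Q) = VC(Q)/Q = 66 + 11Q
AVC is increasing in Q, so minimum AVC is at Q -> 0+.
Min AVC = 66
The firm should shut down if P < 66.

66


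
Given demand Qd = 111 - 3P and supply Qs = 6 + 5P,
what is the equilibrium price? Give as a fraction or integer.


At equilibrium, Qd = Qs.
111 - 3P = 6 + 5P
111 - 6 = 3P + 5P
105 = 8P
P* = 105/8 = 105/8

105/8


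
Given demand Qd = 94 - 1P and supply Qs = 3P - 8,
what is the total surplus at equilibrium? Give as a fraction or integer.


Find equilibrium: 94 - 1P = 3P - 8
94 + 8 = 4P
P* = 102/4 = 51/2
Q* = 3*51/2 - 8 = 137/2
Inverse demand: P = 94 - Q/1, so P_max = 94
Inverse supply: P = 8/3 + Q/3, so P_min = 8/3
CS = (1/2) * 137/2 * (94 - 51/2) = 18769/8
PS = (1/2) * 137/2 * (51/2 - 8/3) = 18769/24
TS = CS + PS = 18769/8 + 18769/24 = 18769/6

18769/6


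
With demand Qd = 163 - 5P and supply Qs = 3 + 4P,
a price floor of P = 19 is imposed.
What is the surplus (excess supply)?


At P = 19:
Qd = 163 - 5*19 = 68
Qs = 3 + 4*19 = 79
Surplus = Qs - Qd = 79 - 68 = 11

11


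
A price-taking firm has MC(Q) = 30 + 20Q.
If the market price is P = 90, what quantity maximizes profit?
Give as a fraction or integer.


In perfect competition, profit is maximized where P = MC.
90 = 30 + 20Q
60 = 20Q
Q* = 60/20 = 3

3


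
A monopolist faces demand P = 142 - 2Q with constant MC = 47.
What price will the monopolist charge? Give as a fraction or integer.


MR = 142 - 4Q
Set MR = MC: 142 - 4Q = 47
Q* = 95/4
Substitute into demand:
P* = 142 - 2*95/4 = 189/2

189/2


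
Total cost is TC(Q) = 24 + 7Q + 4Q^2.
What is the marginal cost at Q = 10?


MC = dTC/dQ = 7 + 2*4*Q
At Q = 10:
MC = 7 + 8*10
MC = 7 + 80 = 87

87


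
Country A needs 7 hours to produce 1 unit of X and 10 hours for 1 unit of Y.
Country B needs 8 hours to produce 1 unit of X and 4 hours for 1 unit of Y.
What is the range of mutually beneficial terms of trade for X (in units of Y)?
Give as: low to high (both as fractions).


Opportunity cost of X for Country A = hours_X / hours_Y = 7/10 = 7/10 units of Y
Opportunity cost of X for Country B = hours_X / hours_Y = 8/4 = 2 units of Y
Terms of trade must be between the two opportunity costs.
Range: 7/10 to 2

7/10 to 2


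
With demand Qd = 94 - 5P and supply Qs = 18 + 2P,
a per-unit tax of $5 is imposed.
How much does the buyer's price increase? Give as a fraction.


With a per-unit tax, the buyer's price increase depends on relative slopes.
Supply slope: d = 2, Demand slope: b = 5
Buyer's price increase = d * tax / (b + d)
= 2 * 5 / (5 + 2)
= 10 / 7 = 10/7

10/7


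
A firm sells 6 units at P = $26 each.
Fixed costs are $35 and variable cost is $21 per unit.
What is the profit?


Total Revenue = P * Q = 26 * 6 = $156
Total Cost = FC + VC*Q = 35 + 21*6 = $161
Profit = TR - TC = 156 - 161 = $-5

$-5


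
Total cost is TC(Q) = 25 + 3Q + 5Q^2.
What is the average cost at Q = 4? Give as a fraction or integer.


TC(4) = 25 + 3*4 + 5*4^2
TC(4) = 25 + 12 + 80 = 117
AC = TC/Q = 117/4 = 117/4

117/4
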